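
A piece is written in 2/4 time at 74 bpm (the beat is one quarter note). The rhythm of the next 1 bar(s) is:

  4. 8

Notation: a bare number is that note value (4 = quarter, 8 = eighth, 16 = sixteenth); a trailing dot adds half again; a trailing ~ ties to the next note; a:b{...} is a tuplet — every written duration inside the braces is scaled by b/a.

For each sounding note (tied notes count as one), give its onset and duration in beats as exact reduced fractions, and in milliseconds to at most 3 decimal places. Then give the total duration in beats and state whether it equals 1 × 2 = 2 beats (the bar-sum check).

1) 0.0ms=0b +1216.216ms=3/2b
2) 1216.216ms=3/2b +405.405ms=1/2b
Σ=2b of 2 (74bpm 2/4) — PASS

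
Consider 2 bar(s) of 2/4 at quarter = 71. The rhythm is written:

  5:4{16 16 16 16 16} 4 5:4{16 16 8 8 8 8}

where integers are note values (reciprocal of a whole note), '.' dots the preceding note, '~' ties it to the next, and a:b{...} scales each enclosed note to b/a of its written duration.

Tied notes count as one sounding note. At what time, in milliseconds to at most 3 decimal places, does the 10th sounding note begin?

note 10 onset = 14/5b = 2366.197ms

1. 0.0ms @ 0 + 169.014ms (1/5)
2. 169.014ms @ 1/5 + 169.014ms (1/5)
3. 338.028ms @ 2/5 + 169.014ms (1/5)
4. 507.042ms @ 3/5 + 169.014ms (1/5)
5. 676.056ms @ 4/5 + 169.014ms (1/5)
6. 845.07ms @ 1 + 845.07ms (1)
7. 1690.141ms @ 2 + 169.014ms (1/5)
8. 1859.155ms @ 11/5 + 169.014ms (1/5)
9. 2028.169ms @ 12/5 + 338.028ms (2/5)
10. 2366.197ms @ 14/5 + 338.028ms (2/5)
11. 2704.225ms @ 16/5 + 338.028ms (2/5)
12. 3042.254ms @ 18/5 + 338.028ms (2/5)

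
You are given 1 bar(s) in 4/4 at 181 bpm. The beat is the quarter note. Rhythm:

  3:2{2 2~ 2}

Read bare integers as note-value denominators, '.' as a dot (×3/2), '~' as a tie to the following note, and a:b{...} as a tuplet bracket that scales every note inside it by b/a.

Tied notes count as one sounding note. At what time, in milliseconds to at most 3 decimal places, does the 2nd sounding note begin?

note 2 onset = 4/3b = 441.989ms

1. 0.0ms @ 0 + 441.989ms (4/3)
2. 441.989ms @ 4/3 + 883.978ms (8/3)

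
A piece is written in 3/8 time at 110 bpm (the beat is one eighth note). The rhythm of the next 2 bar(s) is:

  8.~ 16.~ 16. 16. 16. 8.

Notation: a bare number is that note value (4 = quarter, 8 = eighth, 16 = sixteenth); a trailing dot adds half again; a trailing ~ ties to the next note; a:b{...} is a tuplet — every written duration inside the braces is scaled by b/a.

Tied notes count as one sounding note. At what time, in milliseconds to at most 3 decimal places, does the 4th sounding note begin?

1. 0.0ms @ 0 + 1636.364ms (3)
2. 1636.364ms @ 3 + 409.091ms (3/4)
3. 2045.455ms @ 15/4 + 409.091ms (3/4)
4. 2454.545ms @ 9/2 + 818.182ms (3/2)

note 4 onset = 9/2b = 2454.545ms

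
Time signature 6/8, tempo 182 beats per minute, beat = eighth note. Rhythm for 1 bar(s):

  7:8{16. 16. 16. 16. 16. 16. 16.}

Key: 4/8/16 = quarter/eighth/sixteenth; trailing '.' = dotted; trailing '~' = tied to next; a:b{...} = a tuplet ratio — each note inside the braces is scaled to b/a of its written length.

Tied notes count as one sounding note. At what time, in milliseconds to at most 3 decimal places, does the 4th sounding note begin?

1. 0.0ms @ 0 + 282.575ms (6/7)
2. 282.575ms @ 6/7 + 282.575ms (6/7)
3. 565.149ms @ 12/7 + 282.575ms (6/7)
4. 847.724ms @ 18/7 + 282.575ms (6/7)
5. 1130.298ms @ 24/7 + 282.575ms (6/7)
6. 1412.873ms @ 30/7 + 282.575ms (6/7)
7. 1695.447ms @ 36/7 + 282.575ms (6/7)

note 4 onset = 18/7b = 847.724ms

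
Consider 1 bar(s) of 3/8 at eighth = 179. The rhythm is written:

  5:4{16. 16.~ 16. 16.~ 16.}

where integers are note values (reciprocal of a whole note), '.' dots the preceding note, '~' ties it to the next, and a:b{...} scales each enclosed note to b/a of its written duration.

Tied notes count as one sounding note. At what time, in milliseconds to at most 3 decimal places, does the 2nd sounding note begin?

note 2 onset = 3/5b = 201.117ms

1. 0.0ms @ 0 + 201.117ms (3/5)
2. 201.117ms @ 3/5 + 402.235ms (6/5)
3. 603.352ms @ 9/5 + 402.235ms (6/5)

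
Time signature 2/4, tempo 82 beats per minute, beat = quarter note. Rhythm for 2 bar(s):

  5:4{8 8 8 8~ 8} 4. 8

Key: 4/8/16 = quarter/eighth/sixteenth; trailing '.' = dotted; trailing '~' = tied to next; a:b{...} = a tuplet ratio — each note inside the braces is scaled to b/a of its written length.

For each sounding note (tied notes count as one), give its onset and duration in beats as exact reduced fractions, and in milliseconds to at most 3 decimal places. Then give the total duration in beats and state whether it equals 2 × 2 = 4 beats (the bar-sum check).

1) 0.0ms=0b +292.683ms=2/5b
2) 292.683ms=2/5b +292.683ms=2/5b
3) 585.366ms=4/5b +292.683ms=2/5b
4) 878.049ms=6/5b +585.366ms=4/5b
5) 1463.415ms=2b +1097.561ms=3/2b
6) 2560.976ms=7/2b +365.854ms=1/2b
Σ=4b of 4 (82bpm 2/4) — PASS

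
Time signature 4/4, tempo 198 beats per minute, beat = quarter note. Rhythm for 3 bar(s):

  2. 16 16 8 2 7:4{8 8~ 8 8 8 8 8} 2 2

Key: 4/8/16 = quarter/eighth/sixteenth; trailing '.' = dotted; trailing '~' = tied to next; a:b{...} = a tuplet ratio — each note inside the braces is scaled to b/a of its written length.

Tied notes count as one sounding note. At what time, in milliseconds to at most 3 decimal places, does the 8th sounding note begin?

1. 0.0ms @ 0 + 909.091ms (3)
2. 909.091ms @ 3 + 75.758ms (1/4)
3. 984.848ms @ 13/4 + 75.758ms (1/4)
4. 1060.606ms @ 7/2 + 151.515ms (1/2)
5. 1212.121ms @ 4 + 606.061ms (2)
6. 1818.182ms @ 6 + 86.58ms (2/7)
7. 1904.762ms @ 44/7 + 173.16ms (4/7)
8. 2077.922ms @ 48/7 + 86.58ms (2/7)
9. 2164.502ms @ 50/7 + 86.58ms (2/7)
10. 2251.082ms @ 52/7 + 86.58ms (2/7)
11. 2337.662ms @ 54/7 + 86.58ms (2/7)
12. 2424.242ms @ 8 + 606.061ms (2)
13. 3030.303ms @ 10 + 606.061ms (2)

note 8 onset = 48/7b = 2077.922ms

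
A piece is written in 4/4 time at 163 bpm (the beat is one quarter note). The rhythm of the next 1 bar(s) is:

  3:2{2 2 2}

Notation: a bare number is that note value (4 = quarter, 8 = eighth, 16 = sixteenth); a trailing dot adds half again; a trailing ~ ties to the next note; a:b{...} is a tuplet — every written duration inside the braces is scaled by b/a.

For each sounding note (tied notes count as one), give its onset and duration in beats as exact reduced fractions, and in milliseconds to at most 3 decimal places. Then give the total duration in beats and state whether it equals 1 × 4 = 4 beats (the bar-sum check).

1) 0.0ms=0b +490.798ms=4/3b
2) 490.798ms=4/3b +490.798ms=4/3b
3) 981.595ms=8/3b +490.798ms=4/3b
Σ=4b of 4 (163bpm 4/4) — PASS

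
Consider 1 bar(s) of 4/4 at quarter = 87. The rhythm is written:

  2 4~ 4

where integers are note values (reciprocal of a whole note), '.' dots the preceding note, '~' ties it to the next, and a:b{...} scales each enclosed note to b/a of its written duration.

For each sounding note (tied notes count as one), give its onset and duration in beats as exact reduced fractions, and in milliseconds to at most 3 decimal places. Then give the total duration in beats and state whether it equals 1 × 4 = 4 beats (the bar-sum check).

1) 0.0ms=0b +1379.31ms=2b
2) 1379.31ms=2b +1379.31ms=2b
Σ=4b of 4 (87bpm 4/4) — PASS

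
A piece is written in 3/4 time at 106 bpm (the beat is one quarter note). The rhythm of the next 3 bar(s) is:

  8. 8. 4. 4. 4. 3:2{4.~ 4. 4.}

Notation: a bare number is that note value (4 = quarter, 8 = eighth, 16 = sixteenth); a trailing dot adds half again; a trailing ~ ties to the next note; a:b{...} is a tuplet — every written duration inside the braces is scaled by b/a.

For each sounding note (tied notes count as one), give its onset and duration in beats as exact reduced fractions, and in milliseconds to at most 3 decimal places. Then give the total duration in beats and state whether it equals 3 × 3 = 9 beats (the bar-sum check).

1) 0.0ms=0b +424.528ms=3/4b
2) 424.528ms=3/4b +424.528ms=3/4b
3) 849.057ms=3/2b +849.057ms=3/2b
4) 1698.113ms=3b +849.057ms=3/2b
5) 2547.17ms=9/2b +849.057ms=3/2b
6) 3396.226ms=6b +1132.075ms=2b
7) 4528.302ms=8b +566.038ms=1b
Σ=9b of 9 (106bpm 3/4) — PASS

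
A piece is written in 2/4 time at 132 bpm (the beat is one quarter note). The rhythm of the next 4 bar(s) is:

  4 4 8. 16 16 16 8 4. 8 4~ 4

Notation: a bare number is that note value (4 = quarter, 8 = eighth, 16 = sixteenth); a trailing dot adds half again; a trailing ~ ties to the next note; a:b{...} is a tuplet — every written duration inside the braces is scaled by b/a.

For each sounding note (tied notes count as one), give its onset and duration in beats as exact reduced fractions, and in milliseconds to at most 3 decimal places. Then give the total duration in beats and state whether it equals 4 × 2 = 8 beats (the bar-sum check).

1) 0.0ms=0b +454.545ms=1b
2) 454.545ms=1b +454.545ms=1b
3) 909.091ms=2b +340.909ms=3/4b
4) 1250.0ms=11/4b +113.636ms=1/4b
5) 1363.636ms=3b +113.636ms=1/4b
6) 1477.273ms=13/4b +113.636ms=1/4b
7) 1590.909ms=7/2b +227.273ms=1/2b
8) 1818.182ms=4b +681.818ms=3/2b
9) 2500.0ms=11/2b +227.273ms=1/2b
10) 2727.273ms=6b +909.091ms=2b
Σ=8b of 8 (132bpm 2/4) — PASS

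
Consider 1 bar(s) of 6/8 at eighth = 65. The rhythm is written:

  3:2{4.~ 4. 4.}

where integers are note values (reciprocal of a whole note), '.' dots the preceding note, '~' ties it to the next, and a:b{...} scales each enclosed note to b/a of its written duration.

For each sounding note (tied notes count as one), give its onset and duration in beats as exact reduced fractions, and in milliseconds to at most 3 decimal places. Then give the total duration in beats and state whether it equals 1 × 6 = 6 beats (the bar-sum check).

1) 0.0ms=0b +3692.308ms=4b
2) 3692.308ms=4b +1846.154ms=2b
Σ=6b of 6 (65bpm 6/8) — PASS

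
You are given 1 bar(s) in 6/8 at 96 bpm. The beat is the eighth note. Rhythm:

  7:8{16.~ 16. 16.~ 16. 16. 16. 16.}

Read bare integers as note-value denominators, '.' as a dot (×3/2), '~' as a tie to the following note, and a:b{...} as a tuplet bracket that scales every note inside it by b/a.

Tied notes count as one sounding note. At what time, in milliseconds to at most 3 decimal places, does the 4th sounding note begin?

1. 0.0ms @ 0 + 1071.429ms (12/7)
2. 1071.429ms @ 12/7 + 1071.429ms (12/7)
3. 2142.857ms @ 24/7 + 535.714ms (6/7)
4. 2678.571ms @ 30/7 + 535.714ms (6/7)
5. 3214.286ms @ 36/7 + 535.714ms (6/7)

note 4 onset = 30/7b = 2678.571ms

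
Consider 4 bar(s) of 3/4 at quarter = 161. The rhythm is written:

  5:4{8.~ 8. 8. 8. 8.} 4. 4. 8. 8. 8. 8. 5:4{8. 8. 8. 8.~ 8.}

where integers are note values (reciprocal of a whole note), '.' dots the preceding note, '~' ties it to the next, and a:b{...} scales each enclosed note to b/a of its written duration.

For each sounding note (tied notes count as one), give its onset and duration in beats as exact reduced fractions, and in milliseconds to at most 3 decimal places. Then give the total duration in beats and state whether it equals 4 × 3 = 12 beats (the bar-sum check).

1) 0.0ms=0b +447.205ms=6/5b
2) 447.205ms=6/5b +223.602ms=3/5b
3) 670.807ms=9/5b +223.602ms=3/5b
4) 894.41ms=12/5b +223.602ms=3/5b
5) 1118.012ms=3b +559.006ms=3/2b
6) 1677.019ms=9/2b +559.006ms=3/2b
7) 2236.025ms=6b +279.503ms=3/4b
8) 2515.528ms=27/4b +279.503ms=3/4b
9) 2795.031ms=15/2b +279.503ms=3/4b
10) 3074.534ms=33/4b +279.503ms=3/4b
11) 3354.037ms=9b +223.602ms=3/5b
12) 3577.64ms=48/5b +223.602ms=3/5b
13) 3801.242ms=51/5b +223.602ms=3/5b
14) 4024.845ms=54/5b +447.205ms=6/5b
Σ=12b of 12 (161bpm 3/4) — PASS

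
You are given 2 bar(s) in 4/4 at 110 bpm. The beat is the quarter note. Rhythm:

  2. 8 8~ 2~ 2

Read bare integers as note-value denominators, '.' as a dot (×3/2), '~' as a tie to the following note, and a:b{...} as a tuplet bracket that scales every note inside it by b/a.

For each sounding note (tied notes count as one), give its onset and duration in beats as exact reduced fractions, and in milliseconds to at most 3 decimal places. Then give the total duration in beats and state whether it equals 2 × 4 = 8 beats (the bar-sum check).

1) 0.0ms=0b +1636.364ms=3b
2) 1636.364ms=3b +272.727ms=1/2b
3) 1909.091ms=7/2b +2454.545ms=9/2b
Σ=8b of 8 (110bpm 4/4) — PASS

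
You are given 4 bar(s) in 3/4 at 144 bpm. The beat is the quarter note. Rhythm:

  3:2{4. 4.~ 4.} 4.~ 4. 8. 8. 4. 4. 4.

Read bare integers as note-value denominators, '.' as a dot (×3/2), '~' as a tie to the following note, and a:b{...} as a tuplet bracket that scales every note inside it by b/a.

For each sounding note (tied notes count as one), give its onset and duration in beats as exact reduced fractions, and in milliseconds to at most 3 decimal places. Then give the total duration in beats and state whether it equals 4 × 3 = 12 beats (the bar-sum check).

1) 0.0ms=0b +416.667ms=1b
2) 416.667ms=1b +833.333ms=2b
3) 1250.0ms=3b +1250.0ms=3b
4) 2500.0ms=6b +312.5ms=3/4b
5) 2812.5ms=27/4b +312.5ms=3/4b
6) 3125.0ms=15/2b +625.0ms=3/2b
7) 3750.0ms=9b +625.0ms=3/2b
8) 4375.0ms=21/2b +625.0ms=3/2b
Σ=12b of 12 (144bpm 3/4) — PASS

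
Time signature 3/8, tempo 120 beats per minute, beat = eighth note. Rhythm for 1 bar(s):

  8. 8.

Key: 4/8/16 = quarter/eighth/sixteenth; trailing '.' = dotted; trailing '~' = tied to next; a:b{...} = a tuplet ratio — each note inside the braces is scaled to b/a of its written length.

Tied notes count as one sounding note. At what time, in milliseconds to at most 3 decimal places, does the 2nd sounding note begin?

note 2 onset = 3/2b = 750.0ms

1. 0.0ms @ 0 + 750.0ms (3/2)
2. 750.0ms @ 3/2 + 750.0ms (3/2)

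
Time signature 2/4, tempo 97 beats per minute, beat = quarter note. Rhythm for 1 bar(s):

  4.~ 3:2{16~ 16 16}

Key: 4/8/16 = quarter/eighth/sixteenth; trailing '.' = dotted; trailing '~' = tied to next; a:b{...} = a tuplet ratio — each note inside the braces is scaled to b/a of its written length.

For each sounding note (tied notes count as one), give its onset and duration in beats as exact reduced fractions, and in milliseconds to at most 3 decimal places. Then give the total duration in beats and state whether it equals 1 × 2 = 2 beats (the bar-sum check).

1) 0.0ms=0b +1134.021ms=11/6b
2) 1134.021ms=11/6b +103.093ms=1/6b
Σ=2b of 2 (97bpm 2/4) — PASS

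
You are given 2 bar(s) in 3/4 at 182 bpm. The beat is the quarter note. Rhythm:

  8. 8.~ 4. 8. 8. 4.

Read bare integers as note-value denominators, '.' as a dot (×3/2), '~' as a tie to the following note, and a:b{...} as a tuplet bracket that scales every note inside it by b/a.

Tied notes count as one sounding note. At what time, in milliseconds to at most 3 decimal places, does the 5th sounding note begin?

note 5 onset = 9/2b = 1483.516ms

1. 0.0ms @ 0 + 247.253ms (3/4)
2. 247.253ms @ 3/4 + 741.758ms (9/4)
3. 989.011ms @ 3 + 247.253ms (3/4)
4. 1236.264ms @ 15/4 + 247.253ms (3/4)
5. 1483.516ms @ 9/2 + 494.505ms (3/2)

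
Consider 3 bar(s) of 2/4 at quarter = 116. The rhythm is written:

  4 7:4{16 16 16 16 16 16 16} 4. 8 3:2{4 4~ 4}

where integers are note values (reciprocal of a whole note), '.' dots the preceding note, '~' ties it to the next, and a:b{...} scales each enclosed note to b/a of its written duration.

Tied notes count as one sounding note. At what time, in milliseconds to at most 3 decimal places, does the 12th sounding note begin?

note 12 onset = 14/3b = 2413.793ms

1. 0.0ms @ 0 + 517.241ms (1)
2. 517.241ms @ 1 + 73.892ms (1/7)
3. 591.133ms @ 8/7 + 73.892ms (1/7)
4. 665.025ms @ 9/7 + 73.892ms (1/7)
5. 738.916ms @ 10/7 + 73.892ms (1/7)
6. 812.808ms @ 11/7 + 73.892ms (1/7)
7. 886.7ms @ 12/7 + 73.892ms (1/7)
8. 960.591ms @ 13/7 + 73.892ms (1/7)
9. 1034.483ms @ 2 + 775.862ms (3/2)
10. 1810.345ms @ 7/2 + 258.621ms (1/2)
11. 2068.966ms @ 4 + 344.828ms (2/3)
12. 2413.793ms @ 14/3 + 689.655ms (4/3)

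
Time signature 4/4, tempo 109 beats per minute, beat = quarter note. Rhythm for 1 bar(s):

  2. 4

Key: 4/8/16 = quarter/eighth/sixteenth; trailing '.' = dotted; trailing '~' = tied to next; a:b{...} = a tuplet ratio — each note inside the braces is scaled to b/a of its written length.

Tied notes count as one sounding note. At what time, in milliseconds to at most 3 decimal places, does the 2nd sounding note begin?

note 2 onset = 3b = 1651.376ms

1. 0.0ms @ 0 + 1651.376ms (3)
2. 1651.376ms @ 3 + 550.459ms (1)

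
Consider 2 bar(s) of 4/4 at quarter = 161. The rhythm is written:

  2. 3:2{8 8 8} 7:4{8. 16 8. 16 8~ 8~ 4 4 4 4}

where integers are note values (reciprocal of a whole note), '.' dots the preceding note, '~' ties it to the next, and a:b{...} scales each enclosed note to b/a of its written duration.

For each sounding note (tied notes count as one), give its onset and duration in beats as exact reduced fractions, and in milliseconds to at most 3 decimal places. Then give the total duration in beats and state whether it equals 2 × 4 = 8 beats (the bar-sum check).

1) 0.0ms=0b +1118.012ms=3b
2) 1118.012ms=3b +124.224ms=1/3b
3) 1242.236ms=10/3b +124.224ms=1/3b
4) 1366.46ms=11/3b +124.224ms=1/3b
5) 1490.683ms=4b +159.716ms=3/7b
6) 1650.399ms=31/7b +53.239ms=1/7b
7) 1703.638ms=32/7b +159.716ms=3/7b
8) 1863.354ms=5b +53.239ms=1/7b
9) 1916.593ms=36/7b +425.909ms=8/7b
10) 2342.502ms=44/7b +212.955ms=4/7b
11) 2555.457ms=48/7b +212.955ms=4/7b
12) 2768.412ms=52/7b +212.955ms=4/7b
Σ=8b of 8 (161bpm 4/4) — PASS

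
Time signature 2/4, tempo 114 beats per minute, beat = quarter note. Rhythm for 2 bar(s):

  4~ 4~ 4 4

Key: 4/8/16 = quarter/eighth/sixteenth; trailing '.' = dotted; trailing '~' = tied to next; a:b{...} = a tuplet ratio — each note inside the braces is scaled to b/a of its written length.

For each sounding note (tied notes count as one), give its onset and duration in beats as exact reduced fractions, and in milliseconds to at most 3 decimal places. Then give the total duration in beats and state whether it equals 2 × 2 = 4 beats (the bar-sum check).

1) 0.0ms=0b +1578.947ms=3b
2) 1578.947ms=3b +526.316ms=1b
Σ=4b of 4 (114bpm 2/4) — PASS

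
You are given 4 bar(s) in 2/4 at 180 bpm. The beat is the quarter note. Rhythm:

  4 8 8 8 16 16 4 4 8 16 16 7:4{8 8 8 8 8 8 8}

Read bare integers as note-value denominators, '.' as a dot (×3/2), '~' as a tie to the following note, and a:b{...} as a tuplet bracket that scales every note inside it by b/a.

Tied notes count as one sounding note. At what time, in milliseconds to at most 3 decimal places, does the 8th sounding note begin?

note 8 onset = 4b = 1333.333ms

1. 0.0ms @ 0 + 333.333ms (1)
2. 333.333ms @ 1 + 166.667ms (1/2)
3. 500.0ms @ 3/2 + 166.667ms (1/2)
4. 666.667ms @ 2 + 166.667ms (1/2)
5. 833.333ms @ 5/2 + 83.333ms (1/4)
6. 916.667ms @ 11/4 + 83.333ms (1/4)
7. 1000.0ms @ 3 + 333.333ms (1)
8. 1333.333ms @ 4 + 333.333ms (1)
9. 1666.667ms @ 5 + 166.667ms (1/2)
10. 1833.333ms @ 11/2 + 83.333ms (1/4)
11. 1916.667ms @ 23/4 + 83.333ms (1/4)
12. 2000.0ms @ 6 + 95.238ms (2/7)
13. 2095.238ms @ 44/7 + 95.238ms (2/7)
14. 2190.476ms @ 46/7 + 95.238ms (2/7)
15. 2285.714ms @ 48/7 + 95.238ms (2/7)
16. 2380.952ms @ 50/7 + 95.238ms (2/7)
17. 2476.19ms @ 52/7 + 95.238ms (2/7)
18. 2571.429ms @ 54/7 + 95.238ms (2/7)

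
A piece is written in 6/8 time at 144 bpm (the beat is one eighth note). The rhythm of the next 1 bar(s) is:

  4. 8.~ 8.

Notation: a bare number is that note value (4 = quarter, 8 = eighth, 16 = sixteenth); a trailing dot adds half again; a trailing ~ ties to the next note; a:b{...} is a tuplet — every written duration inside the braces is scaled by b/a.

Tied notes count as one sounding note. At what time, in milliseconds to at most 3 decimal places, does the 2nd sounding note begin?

note 2 onset = 3b = 1250.0ms

1. 0.0ms @ 0 + 1250.0ms (3)
2. 1250.0ms @ 3 + 1250.0ms (3)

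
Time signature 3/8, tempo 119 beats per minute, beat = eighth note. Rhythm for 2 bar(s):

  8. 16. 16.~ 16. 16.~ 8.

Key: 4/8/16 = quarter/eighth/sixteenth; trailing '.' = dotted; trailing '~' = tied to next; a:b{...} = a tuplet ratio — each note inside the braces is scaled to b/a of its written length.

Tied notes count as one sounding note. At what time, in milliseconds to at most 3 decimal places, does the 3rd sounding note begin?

note 3 onset = 9/4b = 1134.454ms

1. 0.0ms @ 0 + 756.303ms (3/2)
2. 756.303ms @ 3/2 + 378.151ms (3/4)
3. 1134.454ms @ 9/4 + 756.303ms (3/2)
4. 1890.756ms @ 15/4 + 1134.454ms (9/4)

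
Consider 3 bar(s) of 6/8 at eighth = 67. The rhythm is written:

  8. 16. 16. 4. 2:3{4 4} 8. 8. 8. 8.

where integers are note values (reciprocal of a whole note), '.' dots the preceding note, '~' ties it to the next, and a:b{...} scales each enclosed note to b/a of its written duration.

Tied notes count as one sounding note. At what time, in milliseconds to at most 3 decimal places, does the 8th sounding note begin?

1. 0.0ms @ 0 + 1343.284ms (3/2)
2. 1343.284ms @ 3/2 + 671.642ms (3/4)
3. 2014.925ms @ 9/4 + 671.642ms (3/4)
4. 2686.567ms @ 3 + 2686.567ms (3)
5. 5373.134ms @ 6 + 2686.567ms (3)
6. 8059.701ms @ 9 + 2686.567ms (3)
7. 10746.269ms @ 12 + 1343.284ms (3/2)
8. 12089.552ms @ 27/2 + 1343.284ms (3/2)
9. 13432.836ms @ 15 + 1343.284ms (3/2)
10. 14776.119ms @ 33/2 + 1343.284ms (3/2)

note 8 onset = 27/2b = 12089.552ms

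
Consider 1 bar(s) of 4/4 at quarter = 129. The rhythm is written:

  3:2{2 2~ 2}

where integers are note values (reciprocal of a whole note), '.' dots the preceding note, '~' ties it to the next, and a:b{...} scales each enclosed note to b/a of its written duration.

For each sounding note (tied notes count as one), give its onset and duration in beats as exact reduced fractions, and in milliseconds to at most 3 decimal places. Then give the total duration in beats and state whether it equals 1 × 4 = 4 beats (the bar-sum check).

1) 0.0ms=0b +620.155ms=4/3b
2) 620.155ms=4/3b +1240.31ms=8/3b
Σ=4b of 4 (129bpm 4/4) — PASS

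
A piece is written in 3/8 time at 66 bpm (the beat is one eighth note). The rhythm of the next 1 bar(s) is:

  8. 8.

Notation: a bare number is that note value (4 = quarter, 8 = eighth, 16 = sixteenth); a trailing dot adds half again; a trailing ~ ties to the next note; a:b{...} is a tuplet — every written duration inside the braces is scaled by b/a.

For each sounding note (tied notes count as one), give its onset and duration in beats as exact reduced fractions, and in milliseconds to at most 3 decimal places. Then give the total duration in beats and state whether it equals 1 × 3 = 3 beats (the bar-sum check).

1) 0.0ms=0b +1363.636ms=3/2b
2) 1363.636ms=3/2b +1363.636ms=3/2b
Σ=3b of 3 (66bpm 3/8) — PASS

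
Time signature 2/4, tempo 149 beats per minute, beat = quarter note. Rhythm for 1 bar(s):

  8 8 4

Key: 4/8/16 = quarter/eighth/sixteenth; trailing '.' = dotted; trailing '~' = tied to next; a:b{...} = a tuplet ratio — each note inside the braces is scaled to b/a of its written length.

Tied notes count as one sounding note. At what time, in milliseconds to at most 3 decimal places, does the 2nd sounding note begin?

note 2 onset = 1/2b = 201.342ms

1. 0.0ms @ 0 + 201.342ms (1/2)
2. 201.342ms @ 1/2 + 201.342ms (1/2)
3. 402.685ms @ 1 + 402.685ms (1)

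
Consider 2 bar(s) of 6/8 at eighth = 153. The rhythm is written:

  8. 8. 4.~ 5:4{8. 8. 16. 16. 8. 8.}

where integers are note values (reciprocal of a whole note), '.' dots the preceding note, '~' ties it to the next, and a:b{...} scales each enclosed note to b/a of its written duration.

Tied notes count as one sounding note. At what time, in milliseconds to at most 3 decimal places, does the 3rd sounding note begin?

1. 0.0ms @ 0 + 588.235ms (3/2)
2. 588.235ms @ 3/2 + 588.235ms (3/2)
3. 1176.471ms @ 3 + 1647.059ms (21/5)
4. 2823.529ms @ 36/5 + 470.588ms (6/5)
5. 3294.118ms @ 42/5 + 235.294ms (3/5)
6. 3529.412ms @ 9 + 235.294ms (3/5)
7. 3764.706ms @ 48/5 + 470.588ms (6/5)
8. 4235.294ms @ 54/5 + 470.588ms (6/5)

note 3 onset = 3b = 1176.471ms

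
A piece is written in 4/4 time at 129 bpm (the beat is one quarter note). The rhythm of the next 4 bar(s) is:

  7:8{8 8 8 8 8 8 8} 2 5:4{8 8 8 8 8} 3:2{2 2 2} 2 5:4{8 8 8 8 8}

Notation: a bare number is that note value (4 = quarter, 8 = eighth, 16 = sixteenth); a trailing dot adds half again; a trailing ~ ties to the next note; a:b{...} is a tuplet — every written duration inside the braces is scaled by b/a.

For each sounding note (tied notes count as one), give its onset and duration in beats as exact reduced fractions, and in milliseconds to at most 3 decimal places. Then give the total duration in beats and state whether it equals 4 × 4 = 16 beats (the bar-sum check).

1) 0.0ms=0b +265.781ms=4/7b
2) 265.781ms=4/7b +265.781ms=4/7b
3) 531.561ms=8/7b +265.781ms=4/7b
4) 797.342ms=12/7b +265.781ms=4/7b
5) 1063.123ms=16/7b +265.781ms=4/7b
6) 1328.904ms=20/7b +265.781ms=4/7b
7) 1594.684ms=24/7b +265.781ms=4/7b
8) 1860.465ms=4b +930.233ms=2b
9) 2790.698ms=6b +186.047ms=2/5b
10) 2976.744ms=32/5b +186.047ms=2/5b
11) 3162.791ms=34/5b +186.047ms=2/5b
12) 3348.837ms=36/5b +186.047ms=2/5b
13) 3534.884ms=38/5b +186.047ms=2/5b
14) 3720.93ms=8b +620.155ms=4/3b
15) 4341.085ms=28/3b +620.155ms=4/3b
16) 4961.24ms=32/3b +620.155ms=4/3b
17) 5581.395ms=12b +930.233ms=2b
18) 6511.628ms=14b +186.047ms=2/5b
19) 6697.674ms=72/5b +186.047ms=2/5b
20) 6883.721ms=74/5b +186.047ms=2/5b
21) 7069.767ms=76/5b +186.047ms=2/5b
22) 7255.814ms=78/5b +186.047ms=2/5b
Σ=16b of 16 (129bpm 4/4) — PASS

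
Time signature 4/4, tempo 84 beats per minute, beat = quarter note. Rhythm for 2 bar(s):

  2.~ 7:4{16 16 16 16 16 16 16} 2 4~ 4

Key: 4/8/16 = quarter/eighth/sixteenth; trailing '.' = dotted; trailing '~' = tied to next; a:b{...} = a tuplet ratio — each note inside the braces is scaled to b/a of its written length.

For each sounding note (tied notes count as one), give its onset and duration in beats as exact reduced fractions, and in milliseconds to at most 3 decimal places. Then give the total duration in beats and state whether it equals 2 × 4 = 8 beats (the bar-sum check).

1) 0.0ms=0b +2244.898ms=22/7b
2) 2244.898ms=22/7b +102.041ms=1/7b
3) 2346.939ms=23/7b +102.041ms=1/7b
4) 2448.98ms=24/7b +102.041ms=1/7b
5) 2551.02ms=25/7b +102.041ms=1/7b
6) 2653.061ms=26/7b +102.041ms=1/7b
7) 2755.102ms=27/7b +102.041ms=1/7b
8) 2857.143ms=4b +1428.571ms=2b
9) 4285.714ms=6b +1428.571ms=2b
Σ=8b of 8 (84bpm 4/4) — PASS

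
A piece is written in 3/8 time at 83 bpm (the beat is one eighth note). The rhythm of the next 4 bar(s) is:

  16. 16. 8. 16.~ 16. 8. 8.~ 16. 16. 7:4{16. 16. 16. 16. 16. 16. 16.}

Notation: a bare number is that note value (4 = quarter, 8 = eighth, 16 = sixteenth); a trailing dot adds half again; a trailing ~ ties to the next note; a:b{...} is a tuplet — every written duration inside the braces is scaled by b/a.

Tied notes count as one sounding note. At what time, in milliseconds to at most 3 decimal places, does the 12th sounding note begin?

1. 0.0ms @ 0 + 542.169ms (3/4)
2. 542.169ms @ 3/4 + 542.169ms (3/4)
3. 1084.337ms @ 3/2 + 1084.337ms (3/2)
4. 2168.675ms @ 3 + 1084.337ms (3/2)
5. 3253.012ms @ 9/2 + 1084.337ms (3/2)
6. 4337.349ms @ 6 + 1626.506ms (9/4)
7. 5963.855ms @ 33/4 + 542.169ms (3/4)
8. 6506.024ms @ 9 + 309.811ms (3/7)
9. 6815.835ms @ 66/7 + 309.811ms (3/7)
10. 7125.645ms @ 69/7 + 309.811ms (3/7)
11. 7435.456ms @ 72/7 + 309.811ms (3/7)
12. 7745.267ms @ 75/7 + 309.811ms (3/7)
13. 8055.077ms @ 78/7 + 309.811ms (3/7)
14. 8364.888ms @ 81/7 + 309.811ms (3/7)

note 12 onset = 75/7b = 7745.267ms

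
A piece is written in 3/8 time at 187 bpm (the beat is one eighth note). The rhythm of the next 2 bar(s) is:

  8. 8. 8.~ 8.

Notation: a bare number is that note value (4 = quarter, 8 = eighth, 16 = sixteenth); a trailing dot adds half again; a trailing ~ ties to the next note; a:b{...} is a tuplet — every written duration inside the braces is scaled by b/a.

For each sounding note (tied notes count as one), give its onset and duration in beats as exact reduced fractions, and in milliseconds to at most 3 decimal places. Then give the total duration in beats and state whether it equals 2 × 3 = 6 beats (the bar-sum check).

1) 0.0ms=0b +481.283ms=3/2b
2) 481.283ms=3/2b +481.283ms=3/2b
3) 962.567ms=3b +962.567ms=3b
Σ=6b of 6 (187bpm 3/8) — PASS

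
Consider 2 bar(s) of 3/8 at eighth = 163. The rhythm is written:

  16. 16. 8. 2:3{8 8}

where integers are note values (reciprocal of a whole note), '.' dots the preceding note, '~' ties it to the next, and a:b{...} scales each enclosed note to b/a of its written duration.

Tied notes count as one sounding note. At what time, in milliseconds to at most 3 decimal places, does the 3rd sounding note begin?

note 3 onset = 3/2b = 552.147ms

1. 0.0ms @ 0 + 276.074ms (3/4)
2. 276.074ms @ 3/4 + 276.074ms (3/4)
3. 552.147ms @ 3/2 + 552.147ms (3/2)
4. 1104.294ms @ 3 + 552.147ms (3/2)
5. 1656.442ms @ 9/2 + 552.147ms (3/2)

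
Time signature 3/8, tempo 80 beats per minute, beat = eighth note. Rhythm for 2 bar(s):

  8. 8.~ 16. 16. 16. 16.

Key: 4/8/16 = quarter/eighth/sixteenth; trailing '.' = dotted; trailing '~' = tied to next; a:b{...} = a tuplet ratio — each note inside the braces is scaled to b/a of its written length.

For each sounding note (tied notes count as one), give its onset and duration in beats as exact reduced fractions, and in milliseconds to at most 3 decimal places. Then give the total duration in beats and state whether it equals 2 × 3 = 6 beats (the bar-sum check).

1) 0.0ms=0b +1125.0ms=3/2b
2) 1125.0ms=3/2b +1687.5ms=9/4b
3) 2812.5ms=15/4b +562.5ms=3/4b
4) 3375.0ms=9/2b +562.5ms=3/4b
5) 3937.5ms=21/4b +562.5ms=3/4b
Σ=6b of 6 (80bpm 3/8) — PASS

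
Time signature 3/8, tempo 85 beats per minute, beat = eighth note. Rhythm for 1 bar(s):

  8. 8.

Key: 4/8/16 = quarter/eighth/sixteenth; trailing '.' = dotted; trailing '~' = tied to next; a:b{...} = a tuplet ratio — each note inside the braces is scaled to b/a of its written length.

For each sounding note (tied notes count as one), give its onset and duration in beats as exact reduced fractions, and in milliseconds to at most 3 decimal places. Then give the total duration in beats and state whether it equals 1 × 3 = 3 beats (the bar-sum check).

1) 0.0ms=0b +1058.824ms=3/2b
2) 1058.824ms=3/2b +1058.824ms=3/2b
Σ=3b of 3 (85bpm 3/8) — PASS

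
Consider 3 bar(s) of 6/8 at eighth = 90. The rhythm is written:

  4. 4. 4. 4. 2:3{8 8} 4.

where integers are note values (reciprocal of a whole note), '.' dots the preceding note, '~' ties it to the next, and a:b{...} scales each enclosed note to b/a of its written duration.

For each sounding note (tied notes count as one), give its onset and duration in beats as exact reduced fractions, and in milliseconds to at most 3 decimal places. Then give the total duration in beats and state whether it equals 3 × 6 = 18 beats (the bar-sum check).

1) 0.0ms=0b +2000.0ms=3b
2) 2000.0ms=3b +2000.0ms=3b
3) 4000.0ms=6b +2000.0ms=3b
4) 6000.0ms=9b +2000.0ms=3b
5) 8000.0ms=12b +1000.0ms=3/2b
6) 9000.0ms=27/2b +1000.0ms=3/2b
7) 10000.0ms=15b +2000.0ms=3b
Σ=18b of 18 (90bpm 6/8) — PASS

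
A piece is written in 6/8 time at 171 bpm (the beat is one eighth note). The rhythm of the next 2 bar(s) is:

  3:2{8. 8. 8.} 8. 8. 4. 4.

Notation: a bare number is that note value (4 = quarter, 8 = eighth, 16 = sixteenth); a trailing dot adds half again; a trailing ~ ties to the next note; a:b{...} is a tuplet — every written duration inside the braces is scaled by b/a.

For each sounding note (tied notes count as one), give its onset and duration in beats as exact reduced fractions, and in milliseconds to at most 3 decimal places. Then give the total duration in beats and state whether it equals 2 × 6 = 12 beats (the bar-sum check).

1) 0.0ms=0b +350.877ms=1b
2) 350.877ms=1b +350.877ms=1b
3) 701.754ms=2b +350.877ms=1b
4) 1052.632ms=3b +526.316ms=3/2b
5) 1578.947ms=9/2b +526.316ms=3/2b
6) 2105.263ms=6b +1052.632ms=3b
7) 3157.895ms=9b +1052.632ms=3b
Σ=12b of 12 (171bpm 6/8) — PASS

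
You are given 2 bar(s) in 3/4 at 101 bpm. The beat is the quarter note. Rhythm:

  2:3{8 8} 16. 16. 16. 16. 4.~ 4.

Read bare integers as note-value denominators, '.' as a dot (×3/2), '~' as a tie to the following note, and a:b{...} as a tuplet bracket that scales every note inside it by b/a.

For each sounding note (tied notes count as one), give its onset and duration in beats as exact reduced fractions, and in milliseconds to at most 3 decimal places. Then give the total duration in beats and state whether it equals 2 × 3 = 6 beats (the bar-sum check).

1) 0.0ms=0b +445.545ms=3/4b
2) 445.545ms=3/4b +445.545ms=3/4b
3) 891.089ms=3/2b +222.772ms=3/8b
4) 1113.861ms=15/8b +222.772ms=3/8b
5) 1336.634ms=9/4b +222.772ms=3/8b
6) 1559.406ms=21/8b +222.772ms=3/8b
7) 1782.178ms=3b +1782.178ms=3b
Σ=6b of 6 (101bpm 3/4) — PASS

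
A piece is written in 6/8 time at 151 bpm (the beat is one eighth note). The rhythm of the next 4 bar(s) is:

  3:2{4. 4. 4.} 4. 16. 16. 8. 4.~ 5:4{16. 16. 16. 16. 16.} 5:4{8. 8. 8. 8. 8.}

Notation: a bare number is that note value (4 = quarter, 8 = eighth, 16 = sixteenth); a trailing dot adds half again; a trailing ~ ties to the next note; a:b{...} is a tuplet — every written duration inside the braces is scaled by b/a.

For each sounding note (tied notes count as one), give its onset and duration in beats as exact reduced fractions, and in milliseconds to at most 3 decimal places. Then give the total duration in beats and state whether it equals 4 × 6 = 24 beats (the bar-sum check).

1) 0.0ms=0b +794.702ms=2b
2) 794.702ms=2b +794.702ms=2b
3) 1589.404ms=4b +794.702ms=2b
4) 2384.106ms=6b +1192.053ms=3b
5) 3576.159ms=9b +298.013ms=3/4b
6) 3874.172ms=39/4b +298.013ms=3/4b
7) 4172.185ms=21/2b +596.026ms=3/2b
8) 4768.212ms=12b +1430.464ms=18/5b
9) 6198.675ms=78/5b +238.411ms=3/5b
10) 6437.086ms=81/5b +238.411ms=3/5b
11) 6675.497ms=84/5b +238.411ms=3/5b
12) 6913.907ms=87/5b +238.411ms=3/5b
13) 7152.318ms=18b +476.821ms=6/5b
14) 7629.139ms=96/5b +476.821ms=6/5b
15) 8105.96ms=102/5b +476.821ms=6/5b
16) 8582.781ms=108/5b +476.821ms=6/5b
17) 9059.603ms=114/5b +476.821ms=6/5b
Σ=24b of 24 (151bpm 6/8) — PASS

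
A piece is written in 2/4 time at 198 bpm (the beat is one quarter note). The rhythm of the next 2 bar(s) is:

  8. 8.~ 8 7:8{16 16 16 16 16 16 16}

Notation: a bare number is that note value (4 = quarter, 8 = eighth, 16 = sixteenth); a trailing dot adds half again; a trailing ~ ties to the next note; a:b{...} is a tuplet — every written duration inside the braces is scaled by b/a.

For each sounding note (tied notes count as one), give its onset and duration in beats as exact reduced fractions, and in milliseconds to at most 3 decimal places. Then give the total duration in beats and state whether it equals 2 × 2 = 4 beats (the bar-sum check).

1) 0.0ms=0b +227.273ms=3/4b
2) 227.273ms=3/4b +378.788ms=5/4b
3) 606.061ms=2b +86.58ms=2/7b
4) 692.641ms=16/7b +86.58ms=2/7b
5) 779.221ms=18/7b +86.58ms=2/7b
6) 865.801ms=20/7b +86.58ms=2/7b
7) 952.381ms=22/7b +86.58ms=2/7b
8) 1038.961ms=24/7b +86.58ms=2/7b
9) 1125.541ms=26/7b +86.58ms=2/7b
Σ=4b of 4 (198bpm 2/4) — PASS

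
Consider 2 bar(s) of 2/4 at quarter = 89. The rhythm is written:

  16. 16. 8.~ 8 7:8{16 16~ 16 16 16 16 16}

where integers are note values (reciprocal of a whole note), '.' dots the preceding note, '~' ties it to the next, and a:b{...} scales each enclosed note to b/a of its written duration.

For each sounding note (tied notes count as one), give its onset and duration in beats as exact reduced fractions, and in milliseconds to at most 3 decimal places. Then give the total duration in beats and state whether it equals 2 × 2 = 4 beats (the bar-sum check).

1) 0.0ms=0b +252.809ms=3/8b
2) 252.809ms=3/8b +252.809ms=3/8b
3) 505.618ms=3/4b +842.697ms=5/4b
4) 1348.315ms=2b +192.616ms=2/7b
5) 1540.931ms=16/7b +385.233ms=4/7b
6) 1926.164ms=20/7b +192.616ms=2/7b
7) 2118.78ms=22/7b +192.616ms=2/7b
8) 2311.396ms=24/7b +192.616ms=2/7b
9) 2504.013ms=26/7b +192.616ms=2/7b
Σ=4b of 4 (89bpm 2/4) — PASS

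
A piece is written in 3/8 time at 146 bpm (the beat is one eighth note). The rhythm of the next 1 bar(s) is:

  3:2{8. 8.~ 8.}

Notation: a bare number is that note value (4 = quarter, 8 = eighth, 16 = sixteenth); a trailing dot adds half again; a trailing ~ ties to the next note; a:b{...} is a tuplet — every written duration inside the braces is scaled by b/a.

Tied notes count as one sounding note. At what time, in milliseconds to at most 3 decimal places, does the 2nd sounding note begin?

note 2 onset = 1b = 410.959ms

1. 0.0ms @ 0 + 410.959ms (1)
2. 410.959ms @ 1 + 821.918ms (2)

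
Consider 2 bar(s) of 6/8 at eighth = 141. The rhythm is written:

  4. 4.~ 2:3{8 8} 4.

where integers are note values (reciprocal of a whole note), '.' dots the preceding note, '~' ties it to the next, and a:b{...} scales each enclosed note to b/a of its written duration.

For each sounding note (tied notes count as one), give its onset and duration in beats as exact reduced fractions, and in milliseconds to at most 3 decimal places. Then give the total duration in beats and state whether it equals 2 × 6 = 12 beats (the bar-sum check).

1) 0.0ms=0b +1276.596ms=3b
2) 1276.596ms=3b +1914.894ms=9/2b
3) 3191.489ms=15/2b +638.298ms=3/2b
4) 3829.787ms=9b +1276.596ms=3b
Σ=12b of 12 (141bpm 6/8) — PASS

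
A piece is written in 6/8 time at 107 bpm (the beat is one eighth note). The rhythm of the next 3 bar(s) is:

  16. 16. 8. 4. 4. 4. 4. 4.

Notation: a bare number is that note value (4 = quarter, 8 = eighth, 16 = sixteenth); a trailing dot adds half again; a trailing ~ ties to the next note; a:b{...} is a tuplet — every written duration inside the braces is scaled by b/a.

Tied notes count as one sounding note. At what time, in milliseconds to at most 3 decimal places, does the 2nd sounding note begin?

note 2 onset = 3/4b = 420.561ms

1. 0.0ms @ 0 + 420.561ms (3/4)
2. 420.561ms @ 3/4 + 420.561ms (3/4)
3. 841.121ms @ 3/2 + 841.121ms (3/2)
4. 1682.243ms @ 3 + 1682.243ms (3)
5. 3364.486ms @ 6 + 1682.243ms (3)
6. 5046.729ms @ 9 + 1682.243ms (3)
7. 6728.972ms @ 12 + 1682.243ms (3)
8. 8411.215ms @ 15 + 1682.243ms (3)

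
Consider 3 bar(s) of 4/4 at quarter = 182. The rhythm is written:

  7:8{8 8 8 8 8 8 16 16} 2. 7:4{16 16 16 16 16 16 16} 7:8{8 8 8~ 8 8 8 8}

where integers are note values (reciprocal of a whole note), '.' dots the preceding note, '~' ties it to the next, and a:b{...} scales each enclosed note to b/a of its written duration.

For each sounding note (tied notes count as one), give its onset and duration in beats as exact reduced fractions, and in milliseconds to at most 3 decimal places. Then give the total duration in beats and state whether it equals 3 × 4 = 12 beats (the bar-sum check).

1) 0.0ms=0b +188.383ms=4/7b
2) 188.383ms=4/7b +188.383ms=4/7b
3) 376.766ms=8/7b +188.383ms=4/7b
4) 565.149ms=12/7b +188.383ms=4/7b
5) 753.532ms=16/7b +188.383ms=4/7b
6) 941.915ms=20/7b +188.383ms=4/7b
7) 1130.298ms=24/7b +94.192ms=2/7b
8) 1224.49ms=26/7b +94.192ms=2/7b
9) 1318.681ms=4b +989.011ms=3b
10) 2307.692ms=7b +47.096ms=1/7b
11) 2354.788ms=50/7b +47.096ms=1/7b
12) 2401.884ms=51/7b +47.096ms=1/7b
13) 2448.98ms=52/7b +47.096ms=1/7b
14) 2496.075ms=53/7b +47.096ms=1/7b
15) 2543.171ms=54/7b +47.096ms=1/7b
16) 2590.267ms=55/7b +47.096ms=1/7b
17) 2637.363ms=8b +188.383ms=4/7b
18) 2825.746ms=60/7b +188.383ms=4/7b
19) 3014.129ms=64/7b +376.766ms=8/7b
20) 3390.895ms=72/7b +188.383ms=4/7b
21) 3579.278ms=76/7b +188.383ms=4/7b
22) 3767.661ms=80/7b +188.383ms=4/7b
Σ=12b of 12 (182bpm 4/4) — PASS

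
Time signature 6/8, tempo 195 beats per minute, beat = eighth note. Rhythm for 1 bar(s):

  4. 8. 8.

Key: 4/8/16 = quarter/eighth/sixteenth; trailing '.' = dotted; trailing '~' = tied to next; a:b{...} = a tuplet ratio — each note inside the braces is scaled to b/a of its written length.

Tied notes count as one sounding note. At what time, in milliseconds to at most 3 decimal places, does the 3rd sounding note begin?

1. 0.0ms @ 0 + 923.077ms (3)
2. 923.077ms @ 3 + 461.538ms (3/2)
3. 1384.615ms @ 9/2 + 461.538ms (3/2)

note 3 onset = 9/2b = 1384.615ms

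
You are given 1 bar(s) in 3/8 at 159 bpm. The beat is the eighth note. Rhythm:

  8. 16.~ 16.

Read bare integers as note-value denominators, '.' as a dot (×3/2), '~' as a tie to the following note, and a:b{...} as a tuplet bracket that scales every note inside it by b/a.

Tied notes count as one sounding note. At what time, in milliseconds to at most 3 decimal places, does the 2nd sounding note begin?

note 2 onset = 3/2b = 566.038ms

1. 0.0ms @ 0 + 566.038ms (3/2)
2. 566.038ms @ 3/2 + 566.038ms (3/2)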